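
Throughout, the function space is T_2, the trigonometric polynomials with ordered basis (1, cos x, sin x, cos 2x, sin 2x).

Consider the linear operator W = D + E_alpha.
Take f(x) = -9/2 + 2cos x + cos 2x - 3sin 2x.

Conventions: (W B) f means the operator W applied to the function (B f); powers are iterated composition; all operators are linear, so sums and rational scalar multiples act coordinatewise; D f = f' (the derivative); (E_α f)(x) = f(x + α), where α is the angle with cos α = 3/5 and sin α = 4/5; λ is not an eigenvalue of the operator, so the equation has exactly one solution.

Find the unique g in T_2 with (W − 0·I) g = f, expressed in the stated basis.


the result is g(x) = -9/2 + (1/3)cos x + sin x + (215/221)cos 2x + (95/221)sin 2x

write g with unknown coordinates in the stated basis and equate coefficients in (W − 0·I) g = f
solving from the highest basis element down gives g = -9/2 + (1/3)cos x + sin x + (215/221)cos 2x + (95/221)sin 2x
check: W g = -9/2 + 2cos x + cos 2x - 3sin 2x
so W g − 0·g = -9/2 + 2cos x + cos 2x - 3sin 2x = f ✓


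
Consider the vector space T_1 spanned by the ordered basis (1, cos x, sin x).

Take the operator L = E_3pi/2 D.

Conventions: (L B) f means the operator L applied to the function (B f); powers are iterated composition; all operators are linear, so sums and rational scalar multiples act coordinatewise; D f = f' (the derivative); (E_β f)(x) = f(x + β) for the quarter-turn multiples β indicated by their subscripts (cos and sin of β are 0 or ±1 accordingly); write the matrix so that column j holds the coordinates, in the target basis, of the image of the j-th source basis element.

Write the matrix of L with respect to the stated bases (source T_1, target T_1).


the matrix is [[0, 0, 0]; [0, 1, 0]; [0, 0, 1]] (rows listed top to bottom)

image of 1: 0
image of cos x: cos x
image of sin x: sin x
each image's coordinates form column j of the matrix


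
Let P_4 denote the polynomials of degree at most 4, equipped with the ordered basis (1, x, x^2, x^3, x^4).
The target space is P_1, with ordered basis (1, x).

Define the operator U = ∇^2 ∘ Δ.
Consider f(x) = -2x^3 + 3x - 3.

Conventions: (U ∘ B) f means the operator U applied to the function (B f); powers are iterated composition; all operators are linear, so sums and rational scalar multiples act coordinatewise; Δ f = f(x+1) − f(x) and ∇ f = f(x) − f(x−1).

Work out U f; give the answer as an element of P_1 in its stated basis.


g(x) = -12

Δ f = -6x^2 - 6x + 1
∇ Δ f = -12x
∇ ∇ Δ f = -12


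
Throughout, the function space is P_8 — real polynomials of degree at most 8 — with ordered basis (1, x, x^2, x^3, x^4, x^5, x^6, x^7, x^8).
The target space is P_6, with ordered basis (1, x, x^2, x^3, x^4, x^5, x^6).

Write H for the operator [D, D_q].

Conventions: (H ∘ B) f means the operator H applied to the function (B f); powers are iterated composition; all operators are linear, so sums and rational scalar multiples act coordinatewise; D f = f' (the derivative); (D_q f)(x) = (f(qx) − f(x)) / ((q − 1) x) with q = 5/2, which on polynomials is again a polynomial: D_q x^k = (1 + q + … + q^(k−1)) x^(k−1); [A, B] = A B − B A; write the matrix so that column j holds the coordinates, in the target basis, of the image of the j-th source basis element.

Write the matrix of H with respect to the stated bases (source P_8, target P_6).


image of 1: 0
image of x: 0
image of x^2: 3/2
image of x^3: 9x
image of x^4: (297/8)x^2
image of x^5: (1047/8)x^3
image of x^6: (13563/32)x^4
image of x^7: (5211/4)x^5
image of x^8: (494877/128)x^6
each image's coordinates form column j of the matrix

the matrix is [[0, 0, 3/2, 0, 0, 0, 0, 0, 0]; [0, 0, 0, 9, 0, 0, 0, 0, 0]; [0, 0, 0, 0, 297/8, 0, 0, 0, 0]; [0, 0, 0, 0, 0, 1047/8, 0, 0, 0]; [0, 0, 0, 0, 0, 0, 13563/32, 0, 0]; [0, 0, 0, 0, 0, 0, 0, 5211/4, 0]; [0, 0, 0, 0, 0, 0, 0, 0, 494877/128]] (rows listed top to bottom)


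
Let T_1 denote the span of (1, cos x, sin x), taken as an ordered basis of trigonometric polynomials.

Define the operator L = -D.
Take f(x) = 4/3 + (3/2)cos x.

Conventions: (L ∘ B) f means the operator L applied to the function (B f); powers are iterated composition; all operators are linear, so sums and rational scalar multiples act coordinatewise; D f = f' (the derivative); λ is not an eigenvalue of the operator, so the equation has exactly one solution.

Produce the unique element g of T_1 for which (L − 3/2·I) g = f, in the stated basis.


write g with unknown coordinates in the stated basis and equate coefficients in (L − 3/2·I) g = f
solving from the highest basis element down gives g = -8/9 - (9/13)cos x - (6/13)sin x
check: L g = (6/13)cos x - (9/13)sin x
so L g − 3/2·g = 4/3 + (3/2)cos x = f ✓

the result is g(x) = -8/9 - (9/13)cos x - (6/13)sin x


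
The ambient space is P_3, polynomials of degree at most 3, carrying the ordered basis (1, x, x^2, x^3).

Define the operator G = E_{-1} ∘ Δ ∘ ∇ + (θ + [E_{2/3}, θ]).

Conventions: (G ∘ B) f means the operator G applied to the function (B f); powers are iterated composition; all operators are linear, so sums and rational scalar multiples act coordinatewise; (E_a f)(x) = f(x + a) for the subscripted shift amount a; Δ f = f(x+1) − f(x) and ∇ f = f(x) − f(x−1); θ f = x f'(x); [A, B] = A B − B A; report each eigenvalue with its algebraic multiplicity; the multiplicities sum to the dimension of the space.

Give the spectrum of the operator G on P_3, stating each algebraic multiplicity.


image of 1: 0
image of x: x + 2/3
image of x^2: 2x^2 + (4/3)x + 26/9
image of x^3: 3x^3 + 2x^2 + (26/3)x - 46/9
the matrix is upper triangular; its diagonal is (0, 1, 2, 3)
for a triangular matrix the eigenvalues are the diagonal entries, with algebraic multiplicity their repetition count

λ = 0 (multiplicity 1), λ = 1 (multiplicity 1), λ = 2 (multiplicity 1), λ = 3 (multiplicity 1)


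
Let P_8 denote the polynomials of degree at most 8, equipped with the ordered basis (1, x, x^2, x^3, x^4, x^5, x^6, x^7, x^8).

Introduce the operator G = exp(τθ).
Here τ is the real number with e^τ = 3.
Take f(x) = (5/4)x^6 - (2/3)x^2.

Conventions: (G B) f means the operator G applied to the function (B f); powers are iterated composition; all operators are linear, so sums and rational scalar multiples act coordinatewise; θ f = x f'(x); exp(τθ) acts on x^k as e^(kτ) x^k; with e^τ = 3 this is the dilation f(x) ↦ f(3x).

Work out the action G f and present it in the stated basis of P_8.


the image equals g(x) = (3645/4)x^6 - 6x^2

exp(τθ) x^k = e^(kτ) x^k; with e^τ = 3 this sends x^k to 3^k x^k
x^2 ↦ 9 x^2
x^6 ↦ 729 x^6
applying this coordinatewise to f: exp(τθ) f = (3645/4)x^6 - 6x^2


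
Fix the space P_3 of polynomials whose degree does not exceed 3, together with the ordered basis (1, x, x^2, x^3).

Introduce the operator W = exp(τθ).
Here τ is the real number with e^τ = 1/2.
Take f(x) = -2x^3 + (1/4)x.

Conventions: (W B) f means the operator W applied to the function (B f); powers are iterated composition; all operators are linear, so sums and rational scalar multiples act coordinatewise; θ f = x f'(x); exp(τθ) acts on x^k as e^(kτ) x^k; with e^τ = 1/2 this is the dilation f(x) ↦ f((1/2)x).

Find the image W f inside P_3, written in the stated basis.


the image equals g(x) = -(1/4)x^3 + (1/8)x

exp(τθ) x^k = e^(kτ) x^k; with e^τ = 1/2 this sends x^k to (1/2)^k x^k
x ↦ 1/2 x
x^3 ↦ 1/8 x^3
applying this coordinatewise to f: exp(τθ) f = -(1/4)x^3 + (1/8)x


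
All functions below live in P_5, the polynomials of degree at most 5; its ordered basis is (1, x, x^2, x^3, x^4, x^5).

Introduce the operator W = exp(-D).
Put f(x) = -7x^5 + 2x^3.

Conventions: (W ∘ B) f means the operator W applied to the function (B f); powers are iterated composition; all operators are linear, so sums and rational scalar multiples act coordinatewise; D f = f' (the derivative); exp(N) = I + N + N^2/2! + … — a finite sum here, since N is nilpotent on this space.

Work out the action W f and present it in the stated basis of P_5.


g(x) = -7x^5 + 35x^4 - 68x^3 + 64x^2 - 29x + 5

order-1 term: 35x^4 - 6x^2
order-2 term: -70x^3 + 6x
order-3 term: 70x^2 - 2
order-4 term: -35x
order-5 term: 7
the series for exp(-D) f terminates at order 5
exp(-D) f = -7x^5 + 35x^4 - 68x^3 + 64x^2 - 29x + 5


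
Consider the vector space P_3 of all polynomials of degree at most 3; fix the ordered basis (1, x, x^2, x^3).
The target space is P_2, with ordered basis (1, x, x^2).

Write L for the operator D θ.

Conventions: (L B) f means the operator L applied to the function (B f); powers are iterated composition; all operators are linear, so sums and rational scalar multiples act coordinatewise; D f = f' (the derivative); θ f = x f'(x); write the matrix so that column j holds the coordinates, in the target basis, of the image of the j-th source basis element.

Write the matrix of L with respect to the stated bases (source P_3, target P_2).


image of 1: 0
image of x: 1
image of x^2: 4x
image of x^3: 9x^2
each image's coordinates form column j of the matrix

the matrix is [[0, 1, 0, 0]; [0, 0, 4, 0]; [0, 0, 0, 9]] (rows listed top to bottom)


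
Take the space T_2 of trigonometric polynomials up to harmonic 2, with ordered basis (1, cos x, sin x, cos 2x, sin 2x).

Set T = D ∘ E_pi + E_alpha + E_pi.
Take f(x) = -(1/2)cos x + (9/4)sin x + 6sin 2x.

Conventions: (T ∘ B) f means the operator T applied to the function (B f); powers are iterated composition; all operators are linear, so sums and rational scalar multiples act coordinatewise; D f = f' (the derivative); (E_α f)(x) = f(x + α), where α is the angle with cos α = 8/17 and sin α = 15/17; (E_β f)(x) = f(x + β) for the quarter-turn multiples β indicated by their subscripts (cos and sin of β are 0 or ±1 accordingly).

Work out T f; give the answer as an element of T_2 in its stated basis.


g(x) = -(5/4)sin x + (4908/289)cos 2x + (768/289)sin 2x

E_pi f = (1/2)cos x - (9/4)sin x + 6sin 2x
D E_pi f = -(9/4)cos x - (1/2)sin x + 12cos 2x
E_alpha f = (7/4)cos x + (3/2)sin x + (1440/289)cos 2x - (966/289)sin 2x
E_pi f = (1/2)cos x - (9/4)sin x + 6sin 2x
(D ∘ E_pi + E_alpha + E_pi) f = -(5/4)sin x + (4908/289)cos 2x + (768/289)sin 2x


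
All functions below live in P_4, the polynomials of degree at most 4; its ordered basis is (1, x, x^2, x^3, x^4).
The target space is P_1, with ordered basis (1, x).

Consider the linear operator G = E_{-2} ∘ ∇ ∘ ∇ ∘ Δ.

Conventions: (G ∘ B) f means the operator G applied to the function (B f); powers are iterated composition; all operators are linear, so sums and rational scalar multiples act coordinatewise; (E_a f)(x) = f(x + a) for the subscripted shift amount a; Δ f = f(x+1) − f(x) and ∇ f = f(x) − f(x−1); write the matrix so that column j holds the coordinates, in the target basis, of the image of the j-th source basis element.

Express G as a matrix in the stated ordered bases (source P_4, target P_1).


image of 1: 0
image of x: 0
image of x^2: 0
image of x^3: 6
image of x^4: 24x - 60
each image's coordinates form column j of the matrix

the matrix is [[0, 0, 0, 6, -60]; [0, 0, 0, 0, 24]] (rows listed top to bottom)


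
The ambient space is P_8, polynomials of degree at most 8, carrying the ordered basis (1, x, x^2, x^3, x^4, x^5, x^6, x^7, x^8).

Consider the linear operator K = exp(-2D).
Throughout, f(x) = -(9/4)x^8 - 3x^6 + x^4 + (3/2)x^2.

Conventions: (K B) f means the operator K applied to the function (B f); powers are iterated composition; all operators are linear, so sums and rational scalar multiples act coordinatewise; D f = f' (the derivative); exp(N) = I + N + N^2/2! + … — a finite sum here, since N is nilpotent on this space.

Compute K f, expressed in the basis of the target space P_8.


the result is g(x) = -(9/4)x^8 + 36x^7 - 255x^6 + 1044x^5 - 2699x^4 + 4504x^3 - (9453/2)x^2 + 2842x - 746

order-1 term: 36x^7 + 36x^5 - 8x^3 - 6x
order-2 term: -252x^6 - 180x^4 + 24x^2 + 6
order-3 term: 1008x^5 + 480x^3 - 32x
order-4 term: -2520x^4 - 720x^2 + 16
order-5 term: 4032x^3 + 576x
order-6 term: -4032x^2 - 192
order-7 term: 2304x
order-8 term: -576
the series for exp(-2D) f terminates at order 8
exp(-2D) f = -(9/4)x^8 + 36x^7 - 255x^6 + 1044x^5 - 2699x^4 + 4504x^3 - (9453/2)x^2 + 2842x - 746


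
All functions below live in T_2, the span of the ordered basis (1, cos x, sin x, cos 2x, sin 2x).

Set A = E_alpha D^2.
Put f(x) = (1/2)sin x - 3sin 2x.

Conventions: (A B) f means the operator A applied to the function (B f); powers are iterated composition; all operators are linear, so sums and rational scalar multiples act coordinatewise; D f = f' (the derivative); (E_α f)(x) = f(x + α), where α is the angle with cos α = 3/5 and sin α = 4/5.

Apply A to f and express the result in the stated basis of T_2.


D f = (1/2)cos x - 6cos 2x
D D f = -(1/2)sin x + 12sin 2x
E_alpha D^2 f = -(2/5)cos x - (3/10)sin x + (288/25)cos 2x - (84/25)sin 2x

the result is g(x) = -(2/5)cos x - (3/10)sin x + (288/25)cos 2x - (84/25)sin 2x


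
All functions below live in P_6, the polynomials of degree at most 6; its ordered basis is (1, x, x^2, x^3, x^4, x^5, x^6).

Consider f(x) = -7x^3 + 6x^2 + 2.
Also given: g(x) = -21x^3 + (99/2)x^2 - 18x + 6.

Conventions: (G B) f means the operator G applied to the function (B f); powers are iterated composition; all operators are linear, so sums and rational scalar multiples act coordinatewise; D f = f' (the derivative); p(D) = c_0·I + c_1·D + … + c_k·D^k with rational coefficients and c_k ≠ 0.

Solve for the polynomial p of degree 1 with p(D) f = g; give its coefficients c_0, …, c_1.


p(D) = 3·I − (3/2)·D, i.e. c_0 = 3, c_1 = -3/2

D^0 f = -7x^3 + 6x^2 + 2
D^1 f = -21x^2 + 12x
matching coefficients of g against c_0 f + c_1 Df + … from the top degree down determines the c_i
solution: c_0 = 3, c_1 = -3/2


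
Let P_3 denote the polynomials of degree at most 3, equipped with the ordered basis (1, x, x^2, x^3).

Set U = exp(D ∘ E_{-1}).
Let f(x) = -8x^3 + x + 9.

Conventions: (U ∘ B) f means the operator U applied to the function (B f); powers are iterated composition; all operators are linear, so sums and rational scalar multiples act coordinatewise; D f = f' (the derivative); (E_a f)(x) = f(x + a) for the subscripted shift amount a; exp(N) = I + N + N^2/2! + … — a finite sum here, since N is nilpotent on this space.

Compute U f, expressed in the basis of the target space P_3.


order-1 term: -24x^2 + 48x - 23
order-2 term: -24x + 48
order-3 term: -8
the series for exp(D ∘ E_{-1}) f terminates at order 3
exp(D ∘ E_{-1}) f = -8x^3 - 24x^2 + 25x + 26

g(x) = -8x^3 - 24x^2 + 25x + 26


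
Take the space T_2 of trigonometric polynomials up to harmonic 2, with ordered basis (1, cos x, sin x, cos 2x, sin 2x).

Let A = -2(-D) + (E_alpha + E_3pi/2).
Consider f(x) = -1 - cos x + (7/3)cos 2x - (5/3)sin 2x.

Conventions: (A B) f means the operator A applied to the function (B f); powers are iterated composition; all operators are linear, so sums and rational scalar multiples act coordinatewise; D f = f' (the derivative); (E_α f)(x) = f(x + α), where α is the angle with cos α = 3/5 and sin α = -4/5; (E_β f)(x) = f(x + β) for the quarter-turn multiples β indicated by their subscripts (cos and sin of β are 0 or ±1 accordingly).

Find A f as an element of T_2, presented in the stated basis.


g(x) = -2 - (3/5)cos x + (1/5)sin x - (604/75)cos 2x - (124/25)sin 2x

D f = sin x - (10/3)cos 2x - (14/3)sin 2x
(-D) f = -sin x + (10/3)cos 2x + (14/3)sin 2x
(-2(-D)) f = 2sin x - (20/3)cos 2x - (28/3)sin 2x
E_alpha f = -1 - (3/5)cos x - (4/5)sin x + (71/75)cos 2x + (203/75)sin 2x
E_3pi/2 f = -1 - sin x - (7/3)cos 2x + (5/3)sin 2x
(E_alpha + E_3pi/2) f = -2 - (3/5)cos x - (9/5)sin x - (104/75)cos 2x + (328/75)sin 2x
(-2(-D) + (E_alpha + E_3pi/2)) f = -2 - (3/5)cos x + (1/5)sin x - (604/75)cos 2x - (124/25)sin 2x


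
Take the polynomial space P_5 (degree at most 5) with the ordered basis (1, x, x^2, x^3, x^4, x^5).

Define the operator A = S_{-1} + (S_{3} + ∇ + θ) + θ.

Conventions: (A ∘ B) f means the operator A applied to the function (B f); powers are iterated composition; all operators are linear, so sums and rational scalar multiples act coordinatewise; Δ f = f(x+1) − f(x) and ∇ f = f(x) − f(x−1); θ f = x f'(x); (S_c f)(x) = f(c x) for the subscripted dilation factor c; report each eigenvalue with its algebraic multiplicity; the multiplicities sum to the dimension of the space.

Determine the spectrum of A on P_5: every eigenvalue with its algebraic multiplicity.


image of 1: 2
image of x: 4x + 1
image of x^2: 14x^2 + 2x - 1
image of x^3: 32x^3 + 3x^2 - 3x + 1
image of x^4: 90x^4 + 4x^3 - 6x^2 + 4x - 1
image of x^5: 252x^5 + 5x^4 - 10x^3 + 10x^2 - 5x + 1
the matrix is upper triangular; its diagonal is (2, 4, 14, 32, 90, 252)
for a triangular matrix the eigenvalues are the diagonal entries, with algebraic multiplicity their repetition count

λ = 2 (multiplicity 1), λ = 4 (multiplicity 1), λ = 14 (multiplicity 1), λ = 32 (multiplicity 1), λ = 90 (multiplicity 1), λ = 252 (multiplicity 1)


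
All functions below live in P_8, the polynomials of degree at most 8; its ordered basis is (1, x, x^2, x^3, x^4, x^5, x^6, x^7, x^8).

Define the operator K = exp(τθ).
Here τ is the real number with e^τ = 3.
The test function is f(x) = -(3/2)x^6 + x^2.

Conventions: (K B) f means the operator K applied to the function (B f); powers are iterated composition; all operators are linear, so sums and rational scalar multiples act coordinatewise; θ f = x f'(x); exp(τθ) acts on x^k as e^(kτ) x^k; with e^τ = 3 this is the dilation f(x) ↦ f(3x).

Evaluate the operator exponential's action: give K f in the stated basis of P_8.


g(x) = -(2187/2)x^6 + 9x^2

exp(τθ) x^k = e^(kτ) x^k; with e^τ = 3 this sends x^k to 3^k x^k
x^2 ↦ 9 x^2
x^6 ↦ 729 x^6
applying this coordinatewise to f: exp(τθ) f = -(2187/2)x^6 + 9x^2


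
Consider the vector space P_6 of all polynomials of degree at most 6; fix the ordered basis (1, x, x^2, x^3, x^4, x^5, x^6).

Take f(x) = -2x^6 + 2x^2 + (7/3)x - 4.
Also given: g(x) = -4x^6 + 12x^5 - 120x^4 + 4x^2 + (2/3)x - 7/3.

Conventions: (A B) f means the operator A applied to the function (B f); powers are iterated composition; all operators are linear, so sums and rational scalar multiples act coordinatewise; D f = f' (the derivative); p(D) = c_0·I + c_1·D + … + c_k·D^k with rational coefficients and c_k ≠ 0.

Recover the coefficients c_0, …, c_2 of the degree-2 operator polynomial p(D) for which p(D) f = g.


D^0 f = -2x^6 + 2x^2 + (7/3)x - 4
D^1 f = -12x^5 + 4x + 7/3
D^2 f = -60x^4 + 4
matching coefficients of g against c_0 f + c_1 Df + … from the top degree down determines the c_i
solution: c_0 = 2, c_1 = -1, c_2 = 2

p(D) = 2·I − D + 2·D^2, i.e. c_0 = 2, c_1 = -1, c_2 = 2


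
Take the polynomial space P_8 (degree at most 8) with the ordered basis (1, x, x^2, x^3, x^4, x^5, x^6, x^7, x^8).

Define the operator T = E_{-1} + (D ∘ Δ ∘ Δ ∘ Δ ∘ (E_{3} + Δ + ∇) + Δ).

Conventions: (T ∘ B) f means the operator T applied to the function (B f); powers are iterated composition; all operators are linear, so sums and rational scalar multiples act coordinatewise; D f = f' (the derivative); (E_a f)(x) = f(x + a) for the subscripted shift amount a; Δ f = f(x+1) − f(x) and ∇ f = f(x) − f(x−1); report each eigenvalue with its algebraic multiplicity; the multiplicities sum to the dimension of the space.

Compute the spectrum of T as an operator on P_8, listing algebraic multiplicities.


image of 1: 1
image of x: x
image of x^2: x^2 + 2
image of x^3: x^3 + 6x
image of x^4: x^4 + 12x^2 + 26
image of x^5: x^5 + 20x^3 + 130x + 780
image of x^6: x^6 + 30x^4 + 390x^2 + 4680x + 9542
image of x^7: x^7 + 42x^5 + 910x^3 + 16380x^2 + 66794x + 93660
image of x^8: x^8 + 56x^6 + 1820x^4 + 43680x^3 + 267176x^2 + 749280x + 820850
the matrix is upper triangular; its diagonal is (1, 1, 1, 1, 1, 1, 1, 1, 1)
for a triangular matrix the eigenvalues are the diagonal entries, with algebraic multiplicity their repetition count

λ = 1 (multiplicity 9)


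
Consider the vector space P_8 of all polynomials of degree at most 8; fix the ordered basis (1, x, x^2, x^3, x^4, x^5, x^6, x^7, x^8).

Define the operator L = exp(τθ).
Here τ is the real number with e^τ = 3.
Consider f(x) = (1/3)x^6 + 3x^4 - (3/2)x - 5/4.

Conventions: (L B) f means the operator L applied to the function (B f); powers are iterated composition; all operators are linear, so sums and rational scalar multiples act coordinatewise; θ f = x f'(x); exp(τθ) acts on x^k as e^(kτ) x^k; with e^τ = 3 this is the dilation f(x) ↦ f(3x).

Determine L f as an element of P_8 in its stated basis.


exp(τθ) x^k = e^(kτ) x^k; with e^τ = 3 this sends x^k to 3^k x^k
x ↦ 3 x
x^4 ↦ 81 x^4
x^6 ↦ 729 x^6
applying this coordinatewise to f: exp(τθ) f = 243x^6 + 243x^4 - (9/2)x - 5/4

the result is g(x) = 243x^6 + 243x^4 - (9/2)x - 5/4


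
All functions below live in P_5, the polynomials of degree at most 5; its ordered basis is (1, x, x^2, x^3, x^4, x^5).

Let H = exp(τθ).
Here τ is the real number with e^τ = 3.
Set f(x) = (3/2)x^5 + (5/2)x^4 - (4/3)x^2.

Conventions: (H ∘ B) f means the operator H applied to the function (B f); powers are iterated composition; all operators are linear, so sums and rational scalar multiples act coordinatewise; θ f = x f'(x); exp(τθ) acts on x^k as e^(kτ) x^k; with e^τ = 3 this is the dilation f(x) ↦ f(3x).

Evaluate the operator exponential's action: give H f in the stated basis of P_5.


exp(τθ) x^k = e^(kτ) x^k; with e^τ = 3 this sends x^k to 3^k x^k
x^2 ↦ 9 x^2
x^4 ↦ 81 x^4
x^5 ↦ 243 x^5
applying this coordinatewise to f: exp(τθ) f = (729/2)x^5 + (405/2)x^4 - 12x^2

the image equals g(x) = (729/2)x^5 + (405/2)x^4 - 12x^2


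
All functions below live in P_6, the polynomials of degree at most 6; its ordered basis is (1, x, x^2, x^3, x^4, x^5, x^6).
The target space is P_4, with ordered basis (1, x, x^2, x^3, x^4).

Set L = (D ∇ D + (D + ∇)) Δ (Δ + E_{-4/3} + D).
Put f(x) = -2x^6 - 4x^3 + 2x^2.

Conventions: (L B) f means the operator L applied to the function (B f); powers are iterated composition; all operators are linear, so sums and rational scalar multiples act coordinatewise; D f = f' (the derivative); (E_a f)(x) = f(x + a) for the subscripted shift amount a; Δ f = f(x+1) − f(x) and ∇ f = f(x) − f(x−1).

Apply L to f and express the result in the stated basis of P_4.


the image equals g(x) = -120x^4 - 440x^3 - 3140x^2 - (14852/9)x - 82264/27

Δ f = -12x^5 - 30x^4 - 40x^3 - 42x^2 - 20x - 4
E_{-4/3} f = -2x^6 + 16x^5 - (160/3)x^4 + (2452/27)x^3 - (2074/27)x^2 + (1936/81)x + 1312/729
D f = -12x^5 - 12x^2 + 4x
(Δ + E_{-4/3} + D) f = -2x^6 - 8x^5 - (250/3)x^4 + (1372/27)x^3 - (3532/27)x^2 + (640/81)x - 1604/729
Δ (Δ + E_{-4/3} + D) f = -12x^5 - 70x^4 - (1360/3)x^3 - (4118/9)x^2 - (13352/27)x - 13400/81
D Δ (Δ + E_{-4/3} + D) f = -60x^4 - 280x^3 - 1360x^2 - (8236/9)x - 13352/27
∇ D Δ (Δ + E_{-4/3} + D) f = -240x^3 - 480x^2 - 2120x + 2024/9
D ∇ D Δ (Δ + E_{-4/3} + D) f = -720x^2 - 960x - 2120
D Δ (Δ + E_{-4/3} + D) f = -60x^4 - 280x^3 - 1360x^2 - (8236/9)x - 13352/27
∇ Δ (Δ + E_{-4/3} + D) f = -60x^4 - 160x^3 - 1060x^2 + (2024/9)x - 11672/27
(D + ∇) Δ (Δ + E_{-4/3} + D) f = -120x^4 - 440x^3 - 2420x^2 - (6212/9)x - 25024/27
(D ∇ D + (D + ∇)) Δ (Δ + E_{-4/3} + D) f = -120x^4 - 440x^3 - 3140x^2 - (14852/9)x - 82264/27


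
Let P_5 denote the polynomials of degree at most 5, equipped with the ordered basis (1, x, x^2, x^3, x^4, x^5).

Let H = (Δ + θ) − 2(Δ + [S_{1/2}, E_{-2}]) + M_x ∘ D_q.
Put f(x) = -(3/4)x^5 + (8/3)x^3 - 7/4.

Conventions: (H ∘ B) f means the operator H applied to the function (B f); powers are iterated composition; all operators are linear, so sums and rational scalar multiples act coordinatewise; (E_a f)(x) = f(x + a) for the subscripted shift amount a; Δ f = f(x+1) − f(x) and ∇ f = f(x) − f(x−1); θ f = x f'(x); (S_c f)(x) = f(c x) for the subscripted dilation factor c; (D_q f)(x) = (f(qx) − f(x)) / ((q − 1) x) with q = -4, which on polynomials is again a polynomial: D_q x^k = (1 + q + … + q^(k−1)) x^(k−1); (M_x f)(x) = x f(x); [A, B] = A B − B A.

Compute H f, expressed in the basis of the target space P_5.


Δ f = -(15/4)x^4 - (15/2)x^3 + (1/2)x^2 + (17/4)x + 23/12
θ f = -(15/4)x^5 + 8x^3
(Δ + θ) f = -(15/4)x^5 - (15/4)x^4 + (1/2)x^3 + (1/2)x^2 + (17/4)x + 23/12
Δ f = -(15/4)x^4 - (15/2)x^3 + (1/2)x^2 + (17/4)x + 23/12
E_{-2} f = -(3/4)x^5 + (15/2)x^4 - (82/3)x^3 + 44x^2 - 28x + 11/12
S_{1/2} E_{-2} f = -(3/128)x^5 + (15/32)x^4 - (41/12)x^3 + 11x^2 - 14x + 11/12
S_{1/2} f = -(3/128)x^5 + (1/3)x^3 - 7/4
E_{-2} S_{1/2} f = -(3/128)x^5 + (15/64)x^4 - (29/48)x^3 - (1/8)x^2 + (17/8)x - 11/3
[S_{1/2}, E_{-2}] f = (15/64)x^4 - (45/16)x^3 + (89/8)x^2 - (129/8)x + 55/12
(Δ + [S_{1/2}, E_{-2}]) f = -(225/64)x^4 - (165/16)x^3 + (93/8)x^2 - (95/8)x + 13/2
(-2(Δ + [S_{1/2}, E_{-2}])) f = (225/32)x^4 + (165/8)x^3 - (93/4)x^2 + (95/4)x - 13
D_q f = -(615/4)x^4 + (104/3)x^2
M_x D_q f = -(615/4)x^5 + (104/3)x^3
((Δ + θ) − 2(Δ + [S_{1/2}, E_{-2}]) + M_x ∘ D_q) f = -(315/2)x^5 + (105/32)x^4 + (1339/24)x^3 - (91/4)x^2 + 28x - 133/12

the image equals g(x) = -(315/2)x^5 + (105/32)x^4 + (1339/24)x^3 - (91/4)x^2 + 28x - 133/12


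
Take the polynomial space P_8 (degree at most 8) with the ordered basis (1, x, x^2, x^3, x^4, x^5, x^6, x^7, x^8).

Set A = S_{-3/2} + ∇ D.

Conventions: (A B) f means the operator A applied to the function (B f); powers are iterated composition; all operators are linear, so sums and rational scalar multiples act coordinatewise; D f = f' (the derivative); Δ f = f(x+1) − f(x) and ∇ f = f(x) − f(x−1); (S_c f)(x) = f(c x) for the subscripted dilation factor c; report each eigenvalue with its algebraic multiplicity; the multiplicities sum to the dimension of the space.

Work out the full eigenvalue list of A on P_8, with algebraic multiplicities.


image of 1: 1
image of x: -(3/2)x
image of x^2: (9/4)x^2 + 2
image of x^3: -(27/8)x^3 + 6x - 3
image of x^4: (81/16)x^4 + 12x^2 - 12x + 4
image of x^5: -(243/32)x^5 + 20x^3 - 30x^2 + 20x - 5
image of x^6: (729/64)x^6 + 30x^4 - 60x^3 + 60x^2 - 30x + 6
image of x^7: -(2187/128)x^7 + 42x^5 - 105x^4 + 140x^3 - 105x^2 + 42x - 7
image of x^8: (6561/256)x^8 + 56x^6 - 168x^5 + 280x^4 - 280x^3 + 168x^2 - 56x + 8
the matrix is upper triangular; its diagonal is (1, -3/2, 9/4, -27/8, 81/16, -243/32, 729/64, -2187/128, 6561/256)
for a triangular matrix the eigenvalues are the diagonal entries, with algebraic multiplicity their repetition count

λ = -2187/128 (multiplicity 1), λ = -243/32 (multiplicity 1), λ = -27/8 (multiplicity 1), λ = -3/2 (multiplicity 1), λ = 1 (multiplicity 1), λ = 9/4 (multiplicity 1), λ = 81/16 (multiplicity 1), λ = 729/64 (multiplicity 1), λ = 6561/256 (multiplicity 1)


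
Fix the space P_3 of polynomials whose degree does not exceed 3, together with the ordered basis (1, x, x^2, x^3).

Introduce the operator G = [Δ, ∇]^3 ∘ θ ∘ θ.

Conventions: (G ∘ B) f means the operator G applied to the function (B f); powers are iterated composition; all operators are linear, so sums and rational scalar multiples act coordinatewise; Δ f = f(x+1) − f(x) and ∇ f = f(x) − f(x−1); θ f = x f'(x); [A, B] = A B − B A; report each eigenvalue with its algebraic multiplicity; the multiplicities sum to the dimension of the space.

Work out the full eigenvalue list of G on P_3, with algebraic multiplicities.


image of 1: 0
image of x: 0
image of x^2: 0
image of x^3: 0
the matrix is upper triangular; its diagonal is (0, 0, 0, 0)
for a triangular matrix the eigenvalues are the diagonal entries, with algebraic multiplicity their repetition count

λ = 0 (multiplicity 4)


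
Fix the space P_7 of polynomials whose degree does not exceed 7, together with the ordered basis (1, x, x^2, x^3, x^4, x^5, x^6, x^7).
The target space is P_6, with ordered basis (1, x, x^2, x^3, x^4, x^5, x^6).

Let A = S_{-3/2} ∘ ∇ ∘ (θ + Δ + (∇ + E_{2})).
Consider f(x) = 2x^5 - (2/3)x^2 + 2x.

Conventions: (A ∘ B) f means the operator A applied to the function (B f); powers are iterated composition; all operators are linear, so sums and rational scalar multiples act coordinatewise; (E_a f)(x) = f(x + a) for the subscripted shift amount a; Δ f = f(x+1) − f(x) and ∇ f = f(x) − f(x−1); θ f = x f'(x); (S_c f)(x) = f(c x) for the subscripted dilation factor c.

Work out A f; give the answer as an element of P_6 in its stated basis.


g(x) = (1215/4)x^4 - 135x^3 + 270x^2 - 384x + 38/3

θ f = 10x^5 - (4/3)x^2 + 2x
Δ f = 10x^4 + 20x^3 + 20x^2 + (26/3)x + 10/3
∇ f = 10x^4 - 20x^3 + 20x^2 - (34/3)x + 14/3
E_{2} f = 2x^5 + 20x^4 + 80x^3 + (478/3)x^2 + (478/3)x + 196/3
(∇ + E_{2}) f = 2x^5 + 30x^4 + 60x^3 + (538/3)x^2 + 148x + 70
(θ + Δ + (∇ + E_{2})) f = 12x^5 + 40x^4 + 80x^3 + 198x^2 + (476/3)x + 220/3
∇ (θ + Δ + (∇ + E_{2})) f = 60x^4 + 40x^3 + 120x^2 + 256x + 38/3
S_{-3/2} ∇ (θ + Δ + (∇ + E_{2})) f = (1215/4)x^4 - 135x^3 + 270x^2 - 384x + 38/3


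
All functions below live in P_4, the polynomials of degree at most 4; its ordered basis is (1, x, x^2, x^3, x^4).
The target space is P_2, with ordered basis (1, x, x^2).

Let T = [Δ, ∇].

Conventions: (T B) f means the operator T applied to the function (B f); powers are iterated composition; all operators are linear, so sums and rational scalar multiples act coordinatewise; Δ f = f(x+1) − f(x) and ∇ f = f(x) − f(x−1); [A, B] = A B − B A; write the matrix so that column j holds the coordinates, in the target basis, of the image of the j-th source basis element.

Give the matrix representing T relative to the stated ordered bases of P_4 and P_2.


the matrix is [[0, 0, 0, 0, 0]; [0, 0, 0, 0, 0]; [0, 0, 0, 0, 0]] (rows listed top to bottom)

image of 1: 0
image of x: 0
image of x^2: 0
image of x^3: 0
image of x^4: 0
each image's coordinates form column j of the matrix


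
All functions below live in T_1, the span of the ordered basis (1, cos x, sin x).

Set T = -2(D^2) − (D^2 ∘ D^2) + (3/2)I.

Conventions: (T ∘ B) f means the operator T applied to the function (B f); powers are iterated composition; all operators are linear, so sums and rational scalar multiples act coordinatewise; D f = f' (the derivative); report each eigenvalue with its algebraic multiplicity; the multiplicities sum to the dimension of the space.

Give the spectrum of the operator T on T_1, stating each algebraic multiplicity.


λ = 3/2 (multiplicity 1), λ = 5/2 (multiplicity 2)

image of 1: 3/2
image of cos x: (5/2)cos x
image of sin x: (5/2)sin x
the matrix is diagonal; its diagonal is (3/2, 5/2, 5/2)
for a triangular matrix the eigenvalues are the diagonal entries, with algebraic multiplicity their repetition count


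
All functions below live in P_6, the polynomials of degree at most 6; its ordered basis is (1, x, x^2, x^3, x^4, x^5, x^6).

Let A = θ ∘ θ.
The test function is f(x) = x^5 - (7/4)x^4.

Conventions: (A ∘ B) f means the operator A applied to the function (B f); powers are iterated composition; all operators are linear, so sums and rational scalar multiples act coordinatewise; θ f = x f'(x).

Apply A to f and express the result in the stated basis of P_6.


the result is g(x) = 25x^5 - 28x^4

θ f = 5x^5 - 7x^4
θ θ f = 25x^5 - 28x^4


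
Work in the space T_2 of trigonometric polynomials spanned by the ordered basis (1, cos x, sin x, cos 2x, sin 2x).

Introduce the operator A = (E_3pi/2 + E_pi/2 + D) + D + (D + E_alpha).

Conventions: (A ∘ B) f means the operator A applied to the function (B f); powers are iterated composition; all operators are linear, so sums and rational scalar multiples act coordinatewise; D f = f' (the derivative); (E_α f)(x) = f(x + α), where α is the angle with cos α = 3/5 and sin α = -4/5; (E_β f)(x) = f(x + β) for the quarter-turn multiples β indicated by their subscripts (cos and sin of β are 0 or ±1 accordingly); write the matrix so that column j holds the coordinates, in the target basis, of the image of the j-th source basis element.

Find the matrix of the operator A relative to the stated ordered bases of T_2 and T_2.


image of 1: 3
image of cos x: (3/5)cos x - (11/5)sin x
image of sin x: (11/5)cos x + (3/5)sin x
image of cos 2x: -(57/25)cos 2x - (126/25)sin 2x
image of sin 2x: (126/25)cos 2x - (57/25)sin 2x
each image's coordinates form column j of the matrix

the matrix is [[3, 0, 0, 0, 0]; [0, 3/5, 11/5, 0, 0]; [0, -11/5, 3/5, 0, 0]; [0, 0, 0, -57/25, 126/25]; [0, 0, 0, -126/25, -57/25]] (rows listed top to bottom)


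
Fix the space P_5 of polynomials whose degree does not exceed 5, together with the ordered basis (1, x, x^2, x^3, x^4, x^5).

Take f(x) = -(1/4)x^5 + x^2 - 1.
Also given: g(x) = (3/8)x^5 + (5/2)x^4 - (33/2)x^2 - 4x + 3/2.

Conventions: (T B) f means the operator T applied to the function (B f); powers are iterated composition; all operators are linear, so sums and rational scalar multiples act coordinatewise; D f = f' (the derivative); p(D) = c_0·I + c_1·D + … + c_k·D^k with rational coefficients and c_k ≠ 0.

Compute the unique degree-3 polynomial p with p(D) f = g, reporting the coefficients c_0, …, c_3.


D^0 f = -(1/4)x^5 + x^2 - 1
D^1 f = -(5/4)x^4 + 2x
D^2 f = -5x^3 + 2
D^3 f = -15x^2
matching coefficients of g against c_0 f + c_1 Df + … from the top degree down determines the c_i
solution: c_0 = -3/2, c_1 = -2, c_2 = 0, c_3 = 1

c_0 = -3/2, c_1 = -2, c_2 = 0, c_3 = 1


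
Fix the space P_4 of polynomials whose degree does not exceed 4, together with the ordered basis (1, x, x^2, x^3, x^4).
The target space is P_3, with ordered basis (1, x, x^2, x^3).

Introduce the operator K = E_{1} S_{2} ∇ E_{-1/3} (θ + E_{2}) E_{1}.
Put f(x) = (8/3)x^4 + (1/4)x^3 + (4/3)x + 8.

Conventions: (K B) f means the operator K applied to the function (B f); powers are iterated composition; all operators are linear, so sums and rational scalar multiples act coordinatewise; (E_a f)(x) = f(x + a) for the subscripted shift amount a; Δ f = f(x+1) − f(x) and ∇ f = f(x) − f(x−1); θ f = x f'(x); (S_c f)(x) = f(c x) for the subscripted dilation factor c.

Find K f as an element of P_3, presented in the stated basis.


g(x) = (1280/3)x^3 + (4580/3)x^2 + (18821/9)x + 359693/324

E_{1} f = (8/3)x^4 + (131/12)x^3 + (67/4)x^2 + (51/4)x + 49/4
θ E_{1} f = (32/3)x^4 + (131/4)x^3 + (67/2)x^2 + (51/4)x
E_{2} E_{1} f = (8/3)x^4 + (129/4)x^3 + (585/4)x^2 + (3553/12)x + 939/4
(θ + E_{2}) E_{1} f = (40/3)x^4 + 65x^3 + (719/4)x^2 + (1853/6)x + 939/4
E_{-1/3} (θ + E_{2}) E_{1} f = (40/3)x^4 + (425/9)x^3 + (4451/36)x^2 + (16904/81)x + 36337/243
∇ (E_{-1/3} (θ + E_{2})) E_{1} f = (160/3)x^3 + (185/3)x^2 + (2861/18)x + 38537/324
S_{2} ∇ (E_{-1/3} (θ + E_{2})) E_{1} f = (1280/3)x^3 + (740/3)x^2 + (2861/9)x + 38537/324
E_{1} S_{2} ∇ (E_{-1/3} (θ + E_{2})) E_{1} f = (1280/3)x^3 + (4580/3)x^2 + (18821/9)x + 359693/324


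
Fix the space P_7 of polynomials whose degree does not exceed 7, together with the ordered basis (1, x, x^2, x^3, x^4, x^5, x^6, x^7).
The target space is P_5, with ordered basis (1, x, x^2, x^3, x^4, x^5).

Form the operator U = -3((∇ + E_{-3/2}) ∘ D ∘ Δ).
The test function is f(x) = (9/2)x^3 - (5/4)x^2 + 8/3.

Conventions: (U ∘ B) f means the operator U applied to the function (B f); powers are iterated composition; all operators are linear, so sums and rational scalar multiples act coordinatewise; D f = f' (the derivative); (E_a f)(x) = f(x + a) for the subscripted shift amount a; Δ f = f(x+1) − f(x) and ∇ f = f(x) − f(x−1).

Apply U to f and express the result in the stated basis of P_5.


Δ f = (27/2)x^2 + 11x + 13/4
D Δ f = 27x + 11
∇ D Δ f = 27
E_{-3/2} D Δ f = 27x - 59/2
(∇ + E_{-3/2}) D Δ f = 27x - 5/2
(-3((∇ + E_{-3/2}) ∘ D ∘ Δ)) f = -81x + 15/2

the result is g(x) = -81x + 15/2


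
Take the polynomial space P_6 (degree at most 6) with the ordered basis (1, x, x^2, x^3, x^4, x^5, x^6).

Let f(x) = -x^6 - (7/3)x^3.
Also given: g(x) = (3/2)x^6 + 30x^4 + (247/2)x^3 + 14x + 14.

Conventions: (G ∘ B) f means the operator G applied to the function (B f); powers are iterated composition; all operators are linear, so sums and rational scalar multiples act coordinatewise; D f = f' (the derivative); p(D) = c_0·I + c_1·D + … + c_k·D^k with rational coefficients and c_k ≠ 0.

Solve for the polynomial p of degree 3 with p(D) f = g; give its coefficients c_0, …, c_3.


D^0 f = -x^6 - (7/3)x^3
D^1 f = -6x^5 - 7x^2
D^2 f = -30x^4 - 14x
D^3 f = -120x^3 - 14
matching coefficients of g against c_0 f + c_1 Df + … from the top degree down determines the c_i
solution: c_0 = -3/2, c_1 = 0, c_2 = -1, c_3 = -1

p(D) = -(3/2)·I − D^2 − D^3, i.e. c_0 = -3/2, c_1 = 0, c_2 = -1, c_3 = -1


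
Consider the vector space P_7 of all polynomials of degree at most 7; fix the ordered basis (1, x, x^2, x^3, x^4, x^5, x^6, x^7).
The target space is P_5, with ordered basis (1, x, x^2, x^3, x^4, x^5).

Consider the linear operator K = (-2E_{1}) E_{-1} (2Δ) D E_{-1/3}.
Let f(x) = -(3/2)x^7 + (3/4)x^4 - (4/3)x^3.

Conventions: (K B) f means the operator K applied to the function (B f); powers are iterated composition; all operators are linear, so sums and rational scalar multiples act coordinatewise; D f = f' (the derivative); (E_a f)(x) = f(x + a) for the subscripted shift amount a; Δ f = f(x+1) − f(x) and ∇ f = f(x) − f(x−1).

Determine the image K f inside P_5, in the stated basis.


E_{-1/3} f = -(3/2)x^7 + (7/2)x^6 - (7/2)x^5 + (97/36)x^4 - (161/54)x^3 + (53/27)x^2 - (277/486)x + 173/2916
D E_{-1/3} f = -(21/2)x^6 + 21x^5 - (35/2)x^4 + (97/9)x^3 - (161/18)x^2 + (106/27)x - 277/486
Δ (D E_{-1/3}) f = -63x^5 - (105/2)x^4 - 70x^3 - (121/6)x^2 - (122/9)x - 67/54
(2Δ) (D E_{-1/3}) f = -126x^5 - 105x^4 - 140x^3 - (121/3)x^2 - (244/9)x - 67/27
E_{-1} (2Δ) (D E_{-1/3}) f = -126x^5 + 525x^4 - 980x^3 + (3029/3)x^2 - (5188/9)x + 3923/27
E_{1} (E_{-1} (2Δ) D E_{-1/3}) f = -126x^5 - 105x^4 - 140x^3 - (121/3)x^2 - (244/9)x - 67/27
(-2E_{1}) (E_{-1} (2Δ) D E_{-1/3}) f = 252x^5 + 210x^4 + 280x^3 + (242/3)x^2 + (488/9)x + 134/27

the image equals g(x) = 252x^5 + 210x^4 + 280x^3 + (242/3)x^2 + (488/9)x + 134/27


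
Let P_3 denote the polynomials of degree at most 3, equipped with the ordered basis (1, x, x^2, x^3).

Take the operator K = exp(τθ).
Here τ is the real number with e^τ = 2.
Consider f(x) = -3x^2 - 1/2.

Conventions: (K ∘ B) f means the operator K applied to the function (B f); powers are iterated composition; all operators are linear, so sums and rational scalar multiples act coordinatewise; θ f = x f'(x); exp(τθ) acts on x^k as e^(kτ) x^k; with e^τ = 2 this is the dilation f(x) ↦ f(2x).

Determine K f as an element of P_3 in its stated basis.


the result is g(x) = -12x^2 - 1/2

exp(τθ) x^k = e^(kτ) x^k; with e^τ = 2 this sends x^k to 2^k x^k
x^2 ↦ 4 x^2
applying this coordinatewise to f: exp(τθ) f = -12x^2 - 1/2


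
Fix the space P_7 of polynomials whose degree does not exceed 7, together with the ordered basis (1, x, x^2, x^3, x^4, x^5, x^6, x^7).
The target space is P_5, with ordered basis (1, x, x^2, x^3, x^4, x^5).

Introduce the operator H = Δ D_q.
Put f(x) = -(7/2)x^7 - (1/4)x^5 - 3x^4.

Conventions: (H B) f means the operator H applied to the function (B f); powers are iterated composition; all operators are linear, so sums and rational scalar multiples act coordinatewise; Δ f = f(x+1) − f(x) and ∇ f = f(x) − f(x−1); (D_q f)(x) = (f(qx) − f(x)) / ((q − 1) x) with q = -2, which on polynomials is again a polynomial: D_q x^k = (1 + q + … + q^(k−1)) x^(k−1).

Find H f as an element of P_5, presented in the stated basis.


the image equals g(x) = -903x^5 - (4515/2)x^4 - 3021x^3 - 2229x^2 - 869x - 553/4

D_q f = -(301/2)x^6 - (11/4)x^4 + 15x^3
Δ D_q f = -903x^5 - (4515/2)x^4 - 3021x^3 - 2229x^2 - 869x - 553/4


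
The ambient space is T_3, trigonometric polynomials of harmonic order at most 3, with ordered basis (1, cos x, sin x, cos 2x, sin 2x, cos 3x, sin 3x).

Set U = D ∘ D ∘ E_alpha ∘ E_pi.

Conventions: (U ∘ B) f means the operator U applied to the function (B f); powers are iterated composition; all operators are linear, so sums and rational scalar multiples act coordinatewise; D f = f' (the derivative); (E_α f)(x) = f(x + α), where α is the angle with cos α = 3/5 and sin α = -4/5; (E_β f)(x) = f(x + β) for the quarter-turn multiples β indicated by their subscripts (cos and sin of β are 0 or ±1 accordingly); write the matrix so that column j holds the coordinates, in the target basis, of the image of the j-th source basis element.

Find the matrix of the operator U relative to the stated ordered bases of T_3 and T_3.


image of 1: 0
image of cos x: (3/5)cos x + (4/5)sin x
image of sin x: -(4/5)cos x + (3/5)sin x
image of cos 2x: (28/25)cos 2x - (96/25)sin 2x
image of sin 2x: (96/25)cos 2x + (28/25)sin 2x
image of cos 3x: -(1053/125)cos 3x + (396/125)sin 3x
image of sin 3x: -(396/125)cos 3x - (1053/125)sin 3x
each image's coordinates form column j of the matrix

the matrix is [[0, 0, 0, 0, 0, 0, 0]; [0, 3/5, -4/5, 0, 0, 0, 0]; [0, 4/5, 3/5, 0, 0, 0, 0]; [0, 0, 0, 28/25, 96/25, 0, 0]; [0, 0, 0, -96/25, 28/25, 0, 0]; [0, 0, 0, 0, 0, -1053/125, -396/125]; [0, 0, 0, 0, 0, 396/125, -1053/125]] (rows listed top to bottom)
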